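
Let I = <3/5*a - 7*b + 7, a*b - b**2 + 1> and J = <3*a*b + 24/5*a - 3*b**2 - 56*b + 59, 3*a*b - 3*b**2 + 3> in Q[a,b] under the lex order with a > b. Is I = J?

Equality of ideals is decidable: compute both reduced Gröbner bases (unique for the ordering) and check whether they agree.
Buchberger on the first generating set:
f_1 = 3/5*a - 7*b + 7, LT = a.
f_2 = a*b - b**2 + 1, LT = a*b.

S(f_1,f_2): lcm = a*b. S = -32/3*b**2 + 35/3*b - 1.
  leading term b**2: no divisor's leading term divides it; move -32/3*b**2 to the remainder.
  leading term b: no divisor's leading term divides it; move 35/3*b to the remainder.
  leading term 1: no divisor's leading term divides it; move -1 to the remainder.
  remainder -32/3*b**2 + 35/3*b - 1 ≠ 0; add g_3 = -32/3*b**2 + 35/3*b - 1 to the basis.

The other S-polynomials (S(f_1,g_3), S(f_2,g_3)) all reduce to 0 modulo the current basis, so we have a Gröbner basis.
Inter-reduce: drop elements whose leading term is divisible by another's, tail-reduce, and make monic.
Reduced Gröbner basis: {a - 35/3*b + 35/3, b**2 - 35/32*b + 3/32}.

Buchberger on the second generating set:
h_1 = 3*a*b + 24/5*a - 3*b**2 - 56*b + 59, LT = a*b.
h_2 = 3*a*b - 3*b**2 + 3, LT = a*b.

S(h_1,h_2): lcm = a*b. S = 8/5*a - 56/3*b + 56/3.
  leading term a: no divisor's leading term divides it; move 8/5*a to the remainder.
  leading term b: no divisor's leading term divides it; move -56/3*b to the remainder.
  leading term 1: no divisor's leading term divides it; move 56/3 to the remainder.
  remainder 8/5*a - 56/3*b + 56/3 ≠ 0; add k_3 = 8/5*a - 56/3*b + 56/3 to the basis.

S(h_1,k_3): lcm = a*b. S = 8/5*a + 32/3*b**2 - 91/3*b + 59/3.
  leading term a: subtract (1)·k_3 from 8/5*a + 32/3*b**2 - 91/3*b + 59/3 → 32/3*b**2 - 35/3*b + 1
  leading term b**2: no divisor's leading term divides it; move 32/3*b**2 to the remainder.
  leading term b: no divisor's leading term divides it; move -35/3*b to the remainder.
  leading term 1: no divisor's leading term divides it; move 1 to the remainder.
  remainder 32/3*b**2 - 35/3*b + 1 ≠ 0; add k_4 = 32/3*b**2 - 35/3*b + 1 to the basis.

The other S-polynomials (S(h_2,k_3), S(h_1,k_4), S(h_2,k_4), S(k_3,k_4)) all reduce to 0 modulo the current basis, so we have a Gröbner basis.
Inter-reduce: drop elements whose leading term is divisible by another's, tail-reduce, and make monic.
Reduced Gröbner basis: {a - 35/3*b + 35/3, b**2 - 35/32*b + 3/32}.

Same reduced basis, so the two generating sets span the same ideal.

Yes, the ideals are equal.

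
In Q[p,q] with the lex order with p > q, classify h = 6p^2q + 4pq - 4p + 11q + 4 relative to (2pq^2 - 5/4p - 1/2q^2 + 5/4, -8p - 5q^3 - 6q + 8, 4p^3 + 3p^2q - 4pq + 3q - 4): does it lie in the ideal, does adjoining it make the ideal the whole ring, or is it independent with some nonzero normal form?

6p^2q + 4pq - 4p + 11q + 4 lies in I (it reduces to 0).

First compute the reduced Gröbner basis of I by Buchberger's algorithm.
f_1 = 2pq^2 - 5/4p - 1/2q^2 + 5/4, LT = pq^2.
f_2 = -8p - 5q^3 - 6q + 8, LT = p.
f_3 = 4p^3 + 3p^2q - 4pq + 3q - 4, LT = p^3.

S(f_1,f_2): lcm = pq^2. S = -5/8p - 5/8q^5 - 3/4q^3 + 3/4q^2 + 5/8.
  reduce S modulo (f_1, f_2, f_3):
  remainder -5/8q^5 - 23/64q^3 + 3/4q^2 + 15/32q ≠ 0; add k_4 = -5/8q^5 - 23/64q^3 + 3/4q^2 + 15/32q to the basis.

S(f_1,f_3): lcm = p^3q^2. S = -5/8p^3 - 3/4p^2q^3 - 1/4p^2q^2 + 5/8p^2 + pq^3 - 3/4q^3 + q^2.
  reduce S modulo (f_1, f_2, f_3, k_4):
  remainder -13075/16384q^4 - 765155/2097152q^3 + 12879/131072q^2 + 781995/1048576q ≠ 0; add k_5 = -13075/16384q^4 - 765155/2097152q^3 + 12879/131072q^2 + 781995/1048576q to the basis.

S(f_2,f_3): lcm = p^3. S = 5/8p^2q^3 - p^2 + pq - 3/4q + 1.
  reduce S modulo (f_1, f_2, f_3, k_4, k_5):
  remainder 227840333/137101312q^3 - 77859477/42844160q^2 + 40754171/68550656q ≠ 0; add k_6 = 227840333/137101312q^3 - 77859477/42844160q^2 + 40754171/68550656q to the basis.

S(f_1,k_5): lcm = pq^4. S = -153031/334720pq^3 - 6562/13075pq^2 + 156399/167360pq - 1/4q^4 + 5/8q^2.
  reduce S modulo (f_1, f_2, f_3, k_4, k_5, k_6):
  remainder 416290889811/1191604941590q^2 + 2005523193351/4766419766360q ≠ 0; add k_7 = 416290889811/1191604941590q^2 + 2005523193351/4766419766360q to the basis.

S(k_4,k_5): lcm = q^5. S = -153031/334720q^4 + 9128/13075q^3 - 44433/167360q^2 - 3/4q.
  reduce S modulo (f_1, f_2, f_3, k_4, k_5, k_6, k_7):
  remainder -20946273927376896/9071672307131375q ≠ 0; add k_8 = -20946273927376896/9071672307131375q to the basis.

The other S-polynomials (S(f_1,k_4), S(f_2,k_4), S(f_3,k_4), S(f_2,k_5), S(f_3,k_5), S(f_1,k_6), S(f_2,k_6), S(f_3,k_6), S(k_4,k_6), S(k_5,k_6), S(f_1,k_7), S(f_2,k_7), S(f_3,k_7), S(k_4,k_7), S(k_5,k_7), S(k_6,k_7), S(f_1,k_8), S(f_2,k_8), S(f_3,k_8), S(k_4,k_8), S(k_5,k_8), S(k_6,k_8), S(k_7,k_8)) all reduce to 0 modulo the current basis, so we have a Gröbner basis.
Inter-reduce: drop elements whose leading term is divisible by another's, tail-reduce, and make monic.
Reduced Gröbner basis: {p - 1, q}.
Label its elements g_1 = p - 1, g_2 = q.

Reduce h = 6p^2q + 4pq - 4p + 11q + 4 modulo G:
  leading term p^2q: subtract (6pq)·g_1 from 6p^2q + 4pq - 4p + 11q + 4 → 10pq - 4p + 11q + 4
  leading term pq: subtract (10q)·g_1 from 10pq - 4p + 11q + 4 → -4p + 21q + 4
  leading term p: subtract (-4)·g_1 from -4p + 21q + 4 → 21q
  leading term q: subtract (21)·g_2 from 21q → 0
  normal form = 0.
Since the normal form is 0, h ∈ I.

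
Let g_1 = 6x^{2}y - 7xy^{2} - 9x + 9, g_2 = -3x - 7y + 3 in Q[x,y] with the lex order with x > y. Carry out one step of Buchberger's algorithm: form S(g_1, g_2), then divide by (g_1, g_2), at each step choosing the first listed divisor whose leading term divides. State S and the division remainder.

S(g_1, g_2) = -\tfrac{7}{2}xy^{2} + xy - \tfrac{3}{2}x + \tfrac{3}{2}; remainder on division = \tfrac{49}{6}y^{3} - \tfrac{35}{6}y^{2} + \tfrac{9}{2}y.

lcm(LM(g_1), LM(g_2)) = x^{2}y.
S = (lcm/LT(g_1))·g_1 − (lcm/LT(g_2))·g_2 = -\tfrac{7}{2}xy^{2} + xy - \tfrac{3}{2}x + \tfrac{3}{2}.
Reduce S modulo (g_1, g_2) in that order:
  leading term xy^{2}: subtract (\tfrac{7}{6}y^{2})·g_2 from -\tfrac{7}{2}xy^{2} + xy - \tfrac{3}{2}x + \tfrac{3}{2} → xy - \tfrac{3}{2}x + \tfrac{49}{6}y^{3} - \tfrac{7}{2}y^{2} + \tfrac{3}{2}
  leading term xy: subtract (-\tfrac{1}{3}y)·g_2 from xy - \tfrac{3}{2}x + \tfrac{49}{6}y^{3} - \tfrac{7}{2}y^{2} + \tfrac{3}{2} → -\tfrac{3}{2}x + \tfrac{49}{6}y^{3} - \tfrac{35}{6}y^{2} + y + \tfrac{3}{2}
  leading term x: subtract (\tfrac{1}{2})·g_2 from -\tfrac{3}{2}x + \tfrac{49}{6}y^{3} - \tfrac{35}{6}y^{2} + y + \tfrac{3}{2} → \tfrac{49}{6}y^{3} - \tfrac{35}{6}y^{2} + \tfrac{9}{2}y
  leading term y^{3}: no divisor's leading term divides it; move \tfrac{49}{6}y^{3} to the remainder.
  leading term y^{2}: no divisor's leading term divides it; move -\tfrac{35}{6}y^{2} to the remainder.
  leading term y: no divisor's leading term divides it; move \tfrac{9}{2}y to the remainder.
The remainder \tfrac{49}{6}y^{3} - \tfrac{35}{6}y^{2} + \tfrac{9}{2}y is nonzero, so it would be added as the next basis element.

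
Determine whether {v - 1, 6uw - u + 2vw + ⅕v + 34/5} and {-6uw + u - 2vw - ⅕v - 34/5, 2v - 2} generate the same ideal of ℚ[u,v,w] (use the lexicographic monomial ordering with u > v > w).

Since reduced Gröbner bases are canonical representatives of ideals under a given ordering, it suffices to compute and compare them.
Buchberger on the first generating set:
f_1 = v - 1, LT = v.
f_2 = 6uw - u + 2vw + ⅕v + 34/5, LT = uw.

The S-polynomials (S(f_1,f_2)) all reduce to 0 modulo the current basis, so we have a Gröbner basis.
Inter-reduce: drop elements whose leading term is divisible by another's, tail-reduce, and make monic.
Reduced Gröbner basis: {uw - ⅙u + ⅓w + 7/6, v - 1}.

Buchberger on the second generating set:
h_1 = -6uw + u - 2vw - ⅕v - 34/5, LT = uw.
h_2 = 2v - 2, LT = v.

The S-polynomials (S(h_1,h_2)) all reduce to 0 modulo the current basis, so we have a Gröbner basis.
Inter-reduce: drop elements whose leading term is divisible by another's, tail-reduce, and make monic.
Reduced Gröbner basis: {uw - ⅙u + ⅓w + 7/6, v - 1}.

These coincide, so the ideals are equal.

Yes, the ideals are equal.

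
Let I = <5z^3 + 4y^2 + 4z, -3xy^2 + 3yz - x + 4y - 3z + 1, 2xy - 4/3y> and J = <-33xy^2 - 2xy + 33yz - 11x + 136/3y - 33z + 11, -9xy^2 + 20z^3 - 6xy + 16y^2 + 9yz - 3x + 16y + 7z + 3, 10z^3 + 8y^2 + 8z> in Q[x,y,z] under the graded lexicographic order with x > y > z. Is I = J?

Since reduced Gröbner bases are canonical representatives of ideals under a given ordering, it suffices to compute and compare them.
Buchberger on the first generating set:
f_1 = 5z^3 + 4y^2 + 4z, LT = z^3.
f_2 = -3xy^2 + 3yz - x + 4y - 3z + 1, LT = xy^2.
f_3 = 2xy - 4/3y, LT = xy.

S(f_2,f_3): lcm = xy^2. S = 2/3y^2 - yz + 1/3x - 4/3y + z - 1/3.
  leading term y^2: no divisor's leading term divides it; move 2/3y^2 to the remainder.
  leading term yz: no divisor's leading term divides it; move -yz to the remainder.
  leading term x: no divisor's leading term divides it; move 1/3x to the remainder.
  leading term y: no divisor's leading term divides it; move -4/3y to the remainder.
  leading term z: no divisor's leading term divides it; move z to the remainder.
  leading term 1: no divisor's leading term divides it; move -1/3 to the remainder.
  remainder 2/3y^2 - yz + 1/3x - 4/3y + z - 1/3 ≠ 0; add g_4 = 2/3y^2 - yz + 1/3x - 4/3y + z - 1/3 to the basis.

S(f_2,g_4): lcm = xy^2. S = 3/2xyz - 1/2x^2 + 2xy - 3/2xz - yz + 5/6x - 4/3y + z - 1/3.
  leading term xyz: subtract (3/4z)·f_3 from 3/2xyz - 1/2x^2 + 2xy - 3/2xz - yz + 5/6x - 4/3y + z - 1/3 → -1/2x^2 + 2xy - 3/2xz + 5/6x - 4/3y + z - 1/3
  leading term x^2: no divisor's leading term divides it; move -1/2x^2 to the remainder.
  leading term xy: subtract (1)·f_3 from 2xy - 3/2xz + 5/6x - 4/3y + z - 1/3 → -3/2xz + 5/6x + z - 1/3
  leading term xz: no divisor's leading term divides it; move -3/2xz to the remainder.
  leading term x: no divisor's leading term divides it; move 5/6x to the remainder.
  leading term z: no divisor's leading term divides it; move z to the remainder.
  leading term 1: no divisor's leading term divides it; move -1/3 to the remainder.
  remainder -1/2x^2 - 3/2xz + 5/6x + z - 1/3 ≠ 0; add g_5 = -1/2x^2 - 3/2xz + 5/6x + z - 1/3 to the basis.

The other S-polynomials (S(f_1,f_2), S(f_1,f_3), S(f_1,g_4), S(f_3,g_4), S(f_1,g_5), S(f_2,g_5), S(f_3,g_5), S(g_4,g_5)) all reduce to 0 modulo the current basis, so we have a Gröbner basis.
Inter-reduce: drop elements whose leading term is divisible by another's, tail-reduce, and make monic.
Reduced Gröbner basis: {z^3 + 6/5yz - 2/5x + 8/5y - 2/5z + 2/5, x^2 + 3xz - 5/3x - 2z + 2/3, xy - 2/3y, y^2 - 3/2yz + 1/2x - 2y + 3/2z - 1/2}.

Buchberger on the second generating set:
h_1 = -33xy^2 - 2xy + 33yz - 11x + 136/3y - 33z + 11, LT = xy^2.
h_2 = -9xy^2 + 20z^3 - 6xy + 16y^2 + 9yz - 3x + 16y + 7z + 3, LT = xy^2.
h_3 = 10z^3 + 8y^2 + 8z, LT = z^3.

S(h_1,h_2): lcm = xy^2. S = 20/9z^3 - 20/33xy + 16/9y^2 + 40/99y + 16/9z.
  leading term z^3: subtract (2/9)·h_3 from 20/9z^3 - 20/33xy + 16/9y^2 + 40/99y + 16/9z → -20/33xy + 40/99y
  leading term xy: no divisor's leading term divides it; move -20/33xy to the remainder.
  leading term y: no divisor's leading term divides it; move 40/99y to the remainder.
  remainder -20/33xy + 40/99y ≠ 0; add k_4 = -20/33xy + 40/99y to the basis.

S(h_1,k_4): lcm = xy^2. S = 2/33xy + 2/3y^2 - yz + 1/3x - 136/99y + z - 1/3.
  leading term xy: subtract (-1/10)·k_4 from 2/33xy + 2/3y^2 - yz + 1/3x - 136/99y + z - 1/3 → 2/3y^2 - yz + 1/3x - 4/3y + z - 1/3
  leading term y^2: no divisor's leading term divides it; move 2/3y^2 to the remainder.
  leading term yz: no divisor's leading term divides it; move -yz to the remainder.
  leading term x: no divisor's leading term divides it; move 1/3x to the remainder.
  leading term y: no divisor's leading term divides it; move -4/3y to the remainder.
  leading term z: no divisor's leading term divides it; move z to the remainder.
  leading term 1: no divisor's leading term divides it; move -1/3 to the remainder.
  remainder 2/3y^2 - yz + 1/3x - 4/3y + z - 1/3 ≠ 0; add k_5 = 2/3y^2 - yz + 1/3x - 4/3y + z - 1/3 to the basis.

S(h_1,k_5): lcm = xy^2. S = 3/2xyz - 1/2x^2 + 68/33xy - 3/2xz - yz + 5/6x - 136/99y + z - 1/3.
  leading term xyz: subtract (-99/40z)·k_4 from 3/2xyz - 1/2x^2 + 68/33xy - 3/2xz - yz + 5/6x - 136/99y + z - 1/3 → -1/2x^2 + 68/33xy - 3/2xz + 5/6x - 136/99y + z - 1/3
  leading term x^2: no divisor's leading term divides it; move -1/2x^2 to the remainder.
  leading term xy: subtract (-17/5)·k_4 from 68/33xy - 3/2xz + 5/6x - 136/99y + z - 1/3 → -3/2xz + 5/6x + z - 1/3
  leading term xz: no divisor's leading term divides it; move -3/2xz to the remainder.
  leading term x: no divisor's leading term divides it; move 5/6x to the remainder.
  leading term z: no divisor's leading term divides it; move z to the remainder.
  leading term 1: no divisor's leading term divides it; move -1/3 to the remainder.
  remainder -1/2x^2 - 3/2xz + 5/6x + z - 1/3 ≠ 0; add k_6 = -1/2x^2 - 3/2xz + 5/6x + z - 1/3 to the basis.

The other S-polynomials (S(h_1,h_3), S(h_2,h_3), S(h_2,k_4), S(h_3,k_4), S(h_2,k_5), S(h_3,k_5), S(k_4,k_5), S(h_1,k_6), S(h_2,k_6), S(h_3,k_6), S(k_4,k_6), S(k_5,k_6)) all reduce to 0 modulo the current basis, so we have a Gröbner basis.
Inter-reduce: drop elements whose leading term is divisible by another's, tail-reduce, and make monic.
Reduced Gröbner basis: {z^3 + 6/5yz - 2/5x + 8/5y - 2/5z + 2/5, x^2 + 3xz - 5/3x - 2z + 2/3, xy - 2/3y, y^2 - 3/2yz + 1/2x - 2y + 3/2z - 1/2}.

Same reduced basis, so the two generating sets span the same ideal.
The choice of monomial ordering does not affect the verdict — as long as both bases are computed under the same ordering, their equality decides ideal equality.

Yes, the ideals are equal.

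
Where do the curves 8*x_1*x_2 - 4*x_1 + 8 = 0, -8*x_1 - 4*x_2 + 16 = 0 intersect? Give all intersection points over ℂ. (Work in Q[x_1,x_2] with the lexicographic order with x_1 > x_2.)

Compute a lex Gröbner basis by Buchberger's algorithm.
f_1 = 8*x_1*x_2 - 4*x_1 + 8, LT = x_1*x_2.
f_2 = -8*x_1 - 4*x_2 + 16, LT = x_1.

S(f_1,f_2): lcm = x_1*x_2. S = -1/2*x_1 - 1/2*x_2**2 + 2*x_2 + 1.
  reduce S modulo (f_1, f_2):
  remainder -1/2*x_2**2 + 9/4*x_2 ≠ 0; add h_3 = -1/2*x_2**2 + 9/4*x_2 to the basis.

The other S-polynomials (S(f_1,h_3), S(f_2,h_3)) all reduce to 0 modulo the current basis, so we have a Gröbner basis.
Inter-reduce: drop elements whose leading term is divisible by another's, tail-reduce, and make monic.
Reduced Gröbner basis: {x_1 + 1/2*x_2 - 2, x_2**2 - 9/2*x_2}.

A lex Gröbner basis eliminates variables successively. Here x_2**2 - 9/2*x_2 depends only on x_2, with roots {0, 9/2}; lifting each root through the earlier basis elements recovers the full solutions.
  x_2 = 0: the earlier basis element becomes x_1 - 2 = 0, giving x_1 = 2 — point (2, 0).
  x_2 = 9/2: the earlier basis element becomes x_1 + 1/4 = 0, giving x_1 = -1/4 — point (-1/4, 9/2).

{(2, 0), (-1/4, 9/2)}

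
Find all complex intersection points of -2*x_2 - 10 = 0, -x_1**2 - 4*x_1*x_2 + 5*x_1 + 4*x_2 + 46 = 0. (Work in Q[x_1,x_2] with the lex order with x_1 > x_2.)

{(-1, -5), (26, -5)}

Compute a lex Gröbner basis by Buchberger's algorithm.
f_1 = -2*x_2 - 10, LT = x_2.
f_2 = -x_1**2 - 4*x_1*x_2 + 5*x_1 + 4*x_2 + 46, LT = x_1**2.

S(f_1,f_2): leading monomials are coprime, so the S-polynomial reduces to 0 (Buchberger's first criterion).
Every S-polynomial of the final basis reduces to 0, so we have a Gröbner basis.
Inter-reduce: drop elements whose leading term is divisible by another's, tail-reduce, and make monic.
Reduced Gröbner basis: {x_1**2 - 25*x_1 - 26, x_2 + 5}.

Elimination: the polynomial x_2 + 5 lies in the elimination ideal for x_2, so x_2 ∈ {-5}. For each such x_2, the remaining basis elements (now univariate) give the rest of the solution.
  x_2 = -5: the earlier basis element becomes x_1**2 - 25*x_1 - 26 = 0, giving x_1 = -1, 26 — points (-1, -5), (26, -5).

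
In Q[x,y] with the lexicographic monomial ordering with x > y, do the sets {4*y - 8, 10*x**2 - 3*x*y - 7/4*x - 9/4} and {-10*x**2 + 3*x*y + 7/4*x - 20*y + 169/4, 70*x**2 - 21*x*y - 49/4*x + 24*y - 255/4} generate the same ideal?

Yes, the ideals are equal.

For a fixed monomial order, each ideal has a unique reduced Gröbner basis; comparing bases decides equality.
Buchberger on the first generating set:
f_1 = 4*y - 8, LT = y.
f_2 = 10*x**2 - 3*x*y - 7/4*x - 9/4, LT = x**2.

S(f_1,f_2): leading monomials are coprime, so the S-polynomial reduces to 0 (Buchberger's first criterion).
Every S-polynomial of the final basis reduces to 0, so we have a Gröbner basis.
Inter-reduce: drop elements whose leading term is divisible by another's, tail-reduce, and make monic.
Reduced Gröbner basis: {x**2 - 31/40*x - 9/40, y - 2}.

Buchberger on the second generating set:
h_1 = -10*x**2 + 3*x*y + 7/4*x - 20*y + 169/4, LT = x**2.
h_2 = 70*x**2 - 21*x*y - 49/4*x + 24*y - 255/4, LT = x**2.

S(h_1,h_2): lcm = x**2. S = 58/35*y - 116/35.
  leading term y: no divisor's leading term divides it; move 58/35*y to the remainder.
  leading term 1: no divisor's leading term divides it; move -116/35 to the remainder.
  remainder 58/35*y - 116/35 ≠ 0; add k_3 = 58/35*y - 116/35 to the basis.

S(h_1,k_3): leading monomials are coprime, so the S-polynomial reduces to 0 (Buchberger's first criterion).
S(h_2,k_3): leading monomials are coprime, so the S-polynomial reduces to 0 (Buchberger's first criterion).
Every S-polynomial of the final basis reduces to 0, so we have a Gröbner basis.
Inter-reduce: drop elements whose leading term is divisible by another's, tail-reduce, and make monic.
Reduced Gröbner basis: {x**2 - 31/40*x - 9/40, y - 2}.

These coincide, so the ideals are equal.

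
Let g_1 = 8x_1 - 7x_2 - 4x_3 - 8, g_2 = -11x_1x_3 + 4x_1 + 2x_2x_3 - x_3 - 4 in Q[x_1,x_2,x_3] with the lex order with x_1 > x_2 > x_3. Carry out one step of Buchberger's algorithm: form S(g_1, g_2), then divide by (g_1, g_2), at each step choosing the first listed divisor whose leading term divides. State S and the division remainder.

lcm(LM(g_1), LM(g_2)) = x_1x_3.
S = (lcm/LT(g_1))·g_1 − (lcm/LT(g_2))·g_2 = 4/11x_1 - 61/88x_2x_3 - 1/2x_3^2 - 12/11x_3 - 4/11.
Reduce S modulo (g_1, g_2) in that order:
  leading term x_1: subtract (1/22)·g_1 from 4/11x_1 - 61/88x_2x_3 - 1/2x_3^2 - 12/11x_3 - 4/11 → -61/88x_2x_3 + 7/22x_2 - 1/2x_3^2 - 10/11x_3
  leading term x_2x_3: no divisor's leading term divides it; move -61/88x_2x_3 to the remainder.
  leading term x_2: no divisor's leading term divides it; move 7/22x_2 to the remainder.
  leading term x_3^2: no divisor's leading term divides it; move -1/2x_3^2 to the remainder.
  leading term x_3: no divisor's leading term divides it; move -10/11x_3 to the remainder.
The remainder -61/88x_2x_3 + 7/22x_2 - 1/2x_3^2 - 10/11x_3 is nonzero, so it would be added as the next basis element.
This is the inner loop of Buchberger's algorithm — each nonzero remainder becomes a new basis element.

S(g_1, g_2) = 4/11x_1 - 61/88x_2x_3 - 1/2x_3^2 - 12/11x_3 - 4/11; remainder on division = -61/88x_2x_3 + 7/22x_2 - 1/2x_3^2 - 10/11x_3.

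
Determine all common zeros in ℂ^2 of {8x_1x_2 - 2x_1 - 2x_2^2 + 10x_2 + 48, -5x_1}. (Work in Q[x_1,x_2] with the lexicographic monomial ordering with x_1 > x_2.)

Compute a lex Gröbner basis by Buchberger's algorithm.
f_1 = 8x_1x_2 - 2x_1 - 2x_2^2 + 10x_2 + 48, LT = x_1x_2.
f_2 = -5x_1, LT = x_1.

S(f_1,f_2): lcm = x_1x_2. S = -1/4x_1 - 1/4x_2^2 + 5/4x_2 + 6.
  leading term x_1: subtract (1/20)·f_2 from -1/4x_1 - 1/4x_2^2 + 5/4x_2 + 6 → -1/4x_2^2 + 5/4x_2 + 6
  leading term x_2^2: no divisor's leading term divides it; move -1/4x_2^2 to the remainder.
  leading term x_2: no divisor's leading term divides it; move 5/4x_2 to the remainder.
  leading term 1: no divisor's leading term divides it; move 6 to the remainder.
  remainder -1/4x_2^2 + 5/4x_2 + 6 ≠ 0; add h_3 = -1/4x_2^2 + 5/4x_2 + 6 to the basis.

The other S-polynomials (S(f_1,h_3), S(f_2,h_3)) all reduce to 0 modulo the current basis, so we have a Gröbner basis.
Inter-reduce: drop elements whose leading term is divisible by another's, tail-reduce, and make monic.
Reduced Gröbner basis: {x_1, x_2^2 - 5x_2 - 24}.

Since the basis is lex-ordered, x_2^2 - 5x_2 - 24 is univariate in x_2. Its roots are {-3, 8}. Back-substituting each root into the other basis elements fixes the other coordinates.
  x_2 = -3: the earlier basis element becomes x_1 = 0, giving x_1 = 0 — point (0, -3).
  x_2 = 8: the earlier basis element becomes x_1 = 0, giving x_1 = 0 — point (0, 8).

{(0, -3), (0, 8)}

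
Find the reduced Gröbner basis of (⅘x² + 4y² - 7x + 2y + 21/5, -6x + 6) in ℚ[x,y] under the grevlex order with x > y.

G = {y² + ½y - ½, x - 1}

This is the nonlinear analogue of row-reducing a linear system.

f_1 = ⅘x² + 4y² - 7x + 2y + 21/5, LT = x².
f_2 = -6x + 6, LT = x.

S(f_1,f_2): lcm = x². S = 5y² - 31/4x + 5/2y + 21/4.
  leading term y²: no divisor's leading term divides it; move 5y² to the remainder.
  leading term x: subtract (31/24)·f_2 from -31/4x + 5/2y + 21/4 → 5/2y - 5/2
  leading term y: no divisor's leading term divides it; move 5/2y to the remainder.
  leading term 1: no divisor's leading term divides it; move -5/2 to the remainder.
  remainder 5y² + 5/2y - 5/2 ≠ 0; add g_3 = 5y² + 5/2y - 5/2 to the basis.

The other S-polynomials (S(f_1,g_3), S(f_2,g_3)) all reduce to 0 modulo the current basis, so we have a Gröbner basis.
Inter-reduce: drop elements whose leading term is divisible by another's, tail-reduce, and make monic.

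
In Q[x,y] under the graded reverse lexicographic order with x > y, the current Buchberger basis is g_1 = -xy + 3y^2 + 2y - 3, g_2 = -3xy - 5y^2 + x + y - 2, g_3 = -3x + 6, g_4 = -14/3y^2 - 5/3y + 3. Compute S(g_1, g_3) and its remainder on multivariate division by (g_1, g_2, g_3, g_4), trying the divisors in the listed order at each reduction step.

lcm(LM(g_1), LM(g_3)) = xy.
S = (lcm/LT(g_1))·g_1 − (lcm/LT(g_3))·g_3 = -3y^2 + 3.
Reduce S modulo (g_1, g_2, g_3, g_4) in that order:
  leading term y^2: subtract (9/14)·g_4 from -3y^2 + 3 → 15/14y + 15/14
  leading term y: no divisor's leading term divides it; move 15/14y to the remainder.
  leading term 1: no divisor's leading term divides it; move 15/14 to the remainder.
The remainder 15/14y + 15/14 is nonzero, so it would be added as the next basis element.

S(g_1, g_3) = -3y^2 + 3; remainder on division = 15/14y + 15/14.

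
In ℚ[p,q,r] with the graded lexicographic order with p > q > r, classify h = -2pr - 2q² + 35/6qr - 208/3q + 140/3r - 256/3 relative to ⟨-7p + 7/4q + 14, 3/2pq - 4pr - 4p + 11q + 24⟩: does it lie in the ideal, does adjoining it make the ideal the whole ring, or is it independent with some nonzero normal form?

First compute the reduced Gröbner basis of I by Buchberger's algorithm.
f_1 = -7p + 7/4q + 14, LT = p.
f_2 = 3/2pq - 4pr - 4p + 11q + 24, LT = pq.

S(f_1,f_2): lcm = pq. S = 8/3pr - ¼q² + 8/3p - 28/3q - 16.
  leading term pr: subtract (-8/21r)·f_1 from 8/3pr - ¼q² + 8/3p - 28/3q - 16 → -¼q² + ⅔qr + 8/3p - 28/3q + 16/3r - 16
  leading term q²: no divisor's leading term divides it; move -¼q² to the remainder.
  leading term qr: no divisor's leading term divides it; move ⅔qr to the remainder.
  leading term p: subtract (-8/21)·f_1 from 8/3p - 28/3q + 16/3r - 16 → -26/3q + 16/3r - 32/3
  leading term q: no divisor's leading term divides it; move -26/3q to the remainder.
  leading term r: no divisor's leading term divides it; move 16/3r to the remainder.
  leading term 1: no divisor's leading term divides it; move -32/3 to the remainder.
  remainder -¼q² + ⅔qr - 26/3q + 16/3r - 32/3 ≠ 0; add k_3 = -¼q² + ⅔qr - 26/3q + 16/3r - 32/3 to the basis.

S(f_1,k_3): leading monomials are coprime, so the S-polynomial reduces to 0 (Buchberger's first criterion).
S(f_2,k_3): lcm = pq². S = -112/3pq + 64/3pr + 22/3q² - 128/3p + 16q.
  leading term pq: subtract (16/3q)·f_1 from -112/3pq + 64/3pr + 22/3q² - 128/3p + 16q → 64/3pr - 2q² - 128/3p - 176/3q
  leading term pr: subtract (-64/21r)·f_1 from 64/3pr - 2q² - 128/3p - 176/3q → -2q² + 16/3qr - 128/3p - 176/3q + 128/3r
  leading term q²: subtract (8)·k_3 from -2q² + 16/3qr - 128/3p - 176/3q + 128/3r → -128/3p + 32/3q + 256/3
  leading term p: subtract (128/21)·f_1 from -128/3p + 32/3q + 256/3 → 0
  remainder 0.

Every S-polynomial of the final basis reduces to 0, so we have a Gröbner basis.
Inter-reduce: drop elements whose leading term is divisible by another's, tail-reduce, and make monic.
Reduced Gröbner basis: {q² - 8/3qr + 104/3q - 64/3r + 128/3, p - ¼q - 2}.
Label its elements g_1 = q² - 8/3qr + 104/3q - 64/3r + 128/3, g_2 = p - ¼q - 2.

Reduce h = -2pr - 2q² + 35/6qr - 208/3q + 140/3r - 256/3 modulo G:
  leading term pr: subtract (-2r)·g_2 from -2pr - 2q² + 35/6qr - 208/3q + 140/3r - 256/3 → -2q² + 16/3qr - 208/3q + 128/3r - 256/3
  leading term q²: subtract (-2)·g_1 from -2q² + 16/3qr - 208/3q + 128/3r - 256/3 → 0
  normal form = 0.
Since the normal form is 0, h ∈ I.

Ideal membership is decidable via reduction modulo a Gröbner basis.

-2pr - 2q² + 35/6qr - 208/3q + 140/3r - 256/3 lies in I (it reduces to 0).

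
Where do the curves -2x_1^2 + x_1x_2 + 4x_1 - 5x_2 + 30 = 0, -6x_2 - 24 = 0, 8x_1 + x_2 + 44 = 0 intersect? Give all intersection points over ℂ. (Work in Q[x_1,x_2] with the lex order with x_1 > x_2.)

{(-5, -4)}

Compute a lex Gröbner basis by Buchberger's algorithm.
f_1 = -2x_1^2 + x_1x_2 + 4x_1 - 5x_2 + 30, LT = x_1^2.
f_2 = -6x_2 - 24, LT = x_2.
f_3 = 8x_1 + x_2 + 44, LT = x_1.

The S-polynomials (S(f_1,f_2), S(f_1,f_3), S(f_2,f_3)) all reduce to 0 modulo the current basis, so we have a Gröbner basis.
Inter-reduce: drop elements whose leading term is divisible by another's, tail-reduce, and make monic.
Reduced Gröbner basis: {x_1 + 5, x_2 + 4}.

The lex basis is triangular: the last element involves only x_2. Solving x_2 + 4 = 0 gives x_2 ∈ {-4}; substituting each value into the earlier elements determines the remaining variables.
  x_2 = -4: the earlier basis element becomes x_1 + 5 = 0, giving x_1 = -5 — point (-5, -4).
Substituting each solution back into the original system confirms all equations vanish.
Zero-dimensionality of the ideal guarantees finitely many solutions over ℂ.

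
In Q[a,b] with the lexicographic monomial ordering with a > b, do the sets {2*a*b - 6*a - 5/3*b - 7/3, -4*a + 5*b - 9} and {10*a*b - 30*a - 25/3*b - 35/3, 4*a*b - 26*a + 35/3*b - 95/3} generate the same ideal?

Since reduced Gröbner bases are canonical representatives of ideals under a given ordering, it suffices to compute and compare them.
Buchberger on the first generating set:
f_1 = 2*a*b - 6*a - 5/3*b - 7/3, LT = a*b.
f_2 = -4*a + 5*b - 9, LT = a.

S(f_1,f_2): lcm = a*b. S = -3*a + 5/4*b**2 - 37/12*b - 7/6.
  leading term a: subtract (3/4)·f_2 from -3*a + 5/4*b**2 - 37/12*b - 7/6 → 5/4*b**2 - 41/6*b + 67/12
  leading term b**2: no divisor's leading term divides it; move 5/4*b**2 to the remainder.
  leading term b: no divisor's leading term divides it; move -41/6*b to the remainder.
  leading term 1: no divisor's leading term divides it; move 67/12 to the remainder.
  remainder 5/4*b**2 - 41/6*b + 67/12 ≠ 0; add g_3 = 5/4*b**2 - 41/6*b + 67/12 to the basis.

The other S-polynomials (S(f_1,g_3), S(f_2,g_3)) all reduce to 0 modulo the current basis, so we have a Gröbner basis.
Inter-reduce: drop elements whose leading term is divisible by another's, tail-reduce, and make monic.
Reduced Gröbner basis: {a - 5/4*b + 9/4, b**2 - 82/15*b + 67/15}.

Buchberger on the second generating set:
h_1 = 10*a*b - 30*a - 25/3*b - 35/3, LT = a*b.
h_2 = 4*a*b - 26*a + 35/3*b - 95/3, LT = a*b.

S(h_1,h_2): lcm = a*b. S = 7/2*a - 15/4*b + 27/4.
  leading term a: no divisor's leading term divides it; move 7/2*a to the remainder.
  leading term b: no divisor's leading term divides it; move -15/4*b to the remainder.
  leading term 1: no divisor's leading term divides it; move 27/4 to the remainder.
  remainder 7/2*a - 15/4*b + 27/4 ≠ 0; add k_3 = 7/2*a - 15/4*b + 27/4 to the basis.

S(h_1,k_3): lcm = a*b. S = -3*a + 15/14*b**2 - 58/21*b - 7/6.
  leading term a: subtract (-6/7)·k_3 from -3*a + 15/14*b**2 - 58/21*b - 7/6 → 15/14*b**2 - 251/42*b + 97/21
  leading term b**2: no divisor's leading term divides it; move 15/14*b**2 to the remainder.
  leading term b: no divisor's leading term divides it; move -251/42*b to the remainder.
  leading term 1: no divisor's leading term divides it; move 97/21 to the remainder.
  remainder 15/14*b**2 - 251/42*b + 97/21 ≠ 0; add k_4 = 15/14*b**2 - 251/42*b + 97/21 to the basis.

The other S-polynomials (S(h_2,k_3), S(h_1,k_4), S(h_2,k_4), S(k_3,k_4)) all reduce to 0 modulo the current basis, so we have a Gröbner basis.
Inter-reduce: drop elements whose leading term is divisible by another's, tail-reduce, and make monic.
Reduced Gröbner basis: {a - 15/14*b + 27/14, b**2 - 251/45*b + 194/45}.

The bases are distinct; the ideals are different.

No, the ideals differ.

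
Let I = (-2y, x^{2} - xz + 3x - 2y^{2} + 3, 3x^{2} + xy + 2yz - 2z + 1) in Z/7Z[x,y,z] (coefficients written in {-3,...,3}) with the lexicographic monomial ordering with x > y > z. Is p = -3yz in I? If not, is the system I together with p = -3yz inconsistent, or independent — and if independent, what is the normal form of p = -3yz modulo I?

-3yz lies in I (it reduces to 0).

First compute the reduced Gröbner basis of I by Buchberger's algorithm.
f_1 = -2y, LT = y.
f_2 = x^{2} - xz + 3x - 2y^{2} + 3, LT = x^{2}.
f_3 = 3x^{2} + xy + 2yz - 2z + 1, LT = x^{2}.

S(f_2,f_3): lcm = x^{2}. S = 2xy - xz + 3x - 2y^{2} - 3yz + 3z - 2.
  leading term xy: subtract (-x)·f_1 from 2xy - xz + 3x - 2y^{2} - 3yz + 3z - 2 → -xz + 3x - 2y^{2} - 3yz + 3z - 2
  leading term xz: no divisor's leading term divides it; move -xz to the remainder.
  leading term x: no divisor's leading term divides it; move 3x to the remainder.
  leading term y^{2}: subtract (y)·f_1 from -2y^{2} - 3yz + 3z - 2 → -3yz + 3z - 2
  leading term yz: subtract (-2z)·f_1 from -3yz + 3z - 2 → 3z - 2
  leading term z: no divisor's leading term divides it; move 3z to the remainder.
  leading term 1: no divisor's leading term divides it; move -2 to the remainder.
  remainder -xz + 3x + 3z - 2 ≠ 0; add h_4 = -xz + 3x + 3z - 2 to the basis.

S(f_2,h_4): lcm = x^{2}z. S = 3x^{2} - xz^{2} - xz - 2x - 2y^{2}z + 3z.
  leading term x^{2}: subtract (3)·f_2 from 3x^{2} - xz^{2} - xz - 2x - 2y^{2}z + 3z → -xz^{2} + 2xz + 3x - 2y^{2}z - y^{2} + 3z - 2
  leading term xz^{2}: subtract (z)·h_4 from -xz^{2} + 2xz + 3x - 2y^{2}z - y^{2} + 3z - 2 → -xz + 3x - 2y^{2}z - y^{2} - 3z^{2} - 2z - 2
  leading term xz: subtract (1)·h_4 from -xz + 3x - 2y^{2}z - y^{2} - 3z^{2} - 2z - 2 → -2y^{2}z - y^{2} - 3z^{2} + 2z
  leading term y^{2}z: subtract (yz)·f_1 from -2y^{2}z - y^{2} - 3z^{2} + 2z → -y^{2} - 3z^{2} + 2z
  leading term y^{2}: subtract (-3y)·f_1 from -y^{2} - 3z^{2} + 2z → -3z^{2} + 2z
  leading term z^{2}: no divisor's leading term divides it; move -3z^{2} to the remainder.
  leading term z: no divisor's leading term divides it; move 2z to the remainder.
  remainder -3z^{2} + 2z ≠ 0; add h_5 = -3z^{2} + 2z to the basis.

The other S-polynomials (S(f_1,f_2), S(f_1,f_3), S(f_1,h_4), S(f_3,h_4), S(f_1,h_5), S(f_2,h_5), S(f_3,h_5), S(h_4,h_5)) all reduce to 0 modulo the current basis, so we have a Gröbner basis.
Inter-reduce: drop elements whose leading term is divisible by another's, tail-reduce, and make monic.
Reduced Gröbner basis: {x^{2} - 3z - 2, xz - 3x - 3z + 2, y, z^{2} - 3z}.
Label its elements g_1 = x^{2} - 3z - 2, g_2 = xz - 3x - 3z + 2, g_3 = y, g_4 = z^{2} - 3z.

Reduce p = -3yz modulo G:
  leading term yz: subtract (-3z)·g_3 from -3yz → 0
  normal form = 0.
Since the normal form is 0, p ∈ I.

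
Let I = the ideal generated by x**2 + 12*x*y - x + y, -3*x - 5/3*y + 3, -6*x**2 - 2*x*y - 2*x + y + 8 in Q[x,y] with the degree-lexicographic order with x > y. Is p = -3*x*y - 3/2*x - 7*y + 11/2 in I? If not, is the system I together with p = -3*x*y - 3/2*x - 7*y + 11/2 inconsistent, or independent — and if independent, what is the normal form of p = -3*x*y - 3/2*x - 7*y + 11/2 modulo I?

Adjoining -3*x*y - 3/2*x - 7*y + 11/2 makes the ideal the whole ring: the system is inconsistent.

First compute the reduced Gröbner basis of I by Buchberger's algorithm.
f_1 = x**2 + 12*x*y - x + y, LT = x**2.
f_2 = -3*x - 5/3*y + 3, LT = x.
f_3 = -6*x**2 - 2*x*y - 2*x + y + 8, LT = x**2.

S(f_1,f_2): lcm = x**2. S = 103/9*x*y + y.
  leading term x*y: subtract (-103/27*y)·f_2 from 103/9*x*y + y → -515/81*y**2 + 112/9*y
  leading term y**2: no divisor's leading term divides it; move -515/81*y**2 to the remainder.
  leading term y: no divisor's leading term divides it; move 112/9*y to the remainder.
  remainder -515/81*y**2 + 112/9*y ≠ 0; add h_4 = -515/81*y**2 + 112/9*y to the basis.

S(f_1,f_3): lcm = x**2. S = 35/3*x*y - 4/3*x + 7/6*y + 4/3.
  leading term x*y: subtract (-35/9*y)·f_2 from 35/3*x*y - 4/3*x + 7/6*y + 4/3 → -175/27*y**2 - 4/3*x + 77/6*y + 4/3
  leading term y**2: subtract (105/103)·h_4 from -175/27*y**2 - 4/3*x + 77/6*y + 4/3 → -4/3*x + 91/618*y + 4/3
  leading term x: subtract (4/9)·f_2 from -4/3*x + 91/618*y + 4/3 → 4939/5562*y
  leading term y: no divisor's leading term divides it; move 4939/5562*y to the remainder.
  remainder 4939/5562*y ≠ 0; add h_5 = 4939/5562*y to the basis.

The other S-polynomials (S(f_2,f_3), S(f_1,h_4), S(f_2,h_4), S(f_3,h_4), S(f_1,h_5), S(f_2,h_5), S(f_3,h_5), S(h_4,h_5)) all reduce to 0 modulo the current basis, so we have a Gröbner basis.
Inter-reduce: drop elements whose leading term is divisible by another's, tail-reduce, and make monic.
Reduced Gröbner basis: {x - 1, y}.
Label its elements g_1 = x - 1, g_2 = y.

Reduce p = -3*x*y - 3/2*x - 7*y + 11/2 modulo G:
  leading term x*y: subtract (-3*y)·g_1 from -3*x*y - 3/2*x - 7*y + 11/2 → -3/2*x - 10*y + 11/2
  leading term x: subtract (-3/2)·g_1 from -3/2*x - 10*y + 11/2 → -10*y + 4
  leading term y: subtract (-10)·g_2 from -10*y + 4 → 4
  leading term 1: no divisor's leading term divides it; move 4 to the remainder.
  normal form = 4.
The normal form is nonzero, so p ∉ I. Since p minus its normal form lies in I, I + (p) = I + (r) where r = 4; decide whether this ideal is the whole ring.
Here r = 4 is a nonzero constant, hence a unit: 1 ∈ I + (p), the Gröbner basis of I + (p) is {1}, and the enlarged system has no common solution — adjoining p is inconsistent.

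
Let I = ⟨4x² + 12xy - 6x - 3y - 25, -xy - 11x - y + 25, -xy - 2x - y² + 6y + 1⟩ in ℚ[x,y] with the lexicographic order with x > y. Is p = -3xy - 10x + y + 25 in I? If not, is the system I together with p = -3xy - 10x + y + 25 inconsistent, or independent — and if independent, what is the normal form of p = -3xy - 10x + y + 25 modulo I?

First compute the reduced Gröbner basis of I by Buchberger's algorithm.
f_1 = 4x² + 12xy - 6x - 3y - 25, LT = x².
f_2 = -xy - 11x - y + 25, LT = xy.
f_3 = -xy - 2x - y² + 6y + 1, LT = xy.

S(f_1,f_2): lcm = x²y. S = -11x² + 3xy² - 5/2xy + 25x - ¾y² - 25/4y.
  leading term x²: subtract (-11/4)·f_1 from -11x² + 3xy² - 5/2xy + 25x - ¾y² - 25/4y → 3xy² + 61/2xy + 17/2x - ¾y² - 29/2y - 275/4
  leading term xy²: subtract (-3y)·f_2 from 3xy² + 61/2xy + 17/2x - ¾y² - 29/2y - 275/4 → -5/2xy + 17/2x - 15/4y² + 121/2y - 275/4
  leading term xy: subtract (5/2)·f_2 from -5/2xy + 17/2x - 15/4y² + 121/2y - 275/4 → 36x - 15/4y² + 63y - 525/4
  leading term x: no divisor's leading term divides it; move 36x to the remainder.
  leading term y²: no divisor's leading term divides it; move -15/4y² to the remainder.
  leading term y: no divisor's leading term divides it; move 63y to the remainder.
  leading term 1: no divisor's leading term divides it; move -525/4 to the remainder.
  remainder 36x - 15/4y² + 63y - 525/4 ≠ 0; add h_4 = 36x - 15/4y² + 63y - 525/4 to the basis.

S(f_1,f_3): lcm = x²y. S = -2x² + 2xy² + 9/2xy + x - ¾y² - 25/4y.
  leading term x²: subtract (-½)·f_1 from -2x² + 2xy² + 9/2xy + x - ¾y² - 25/4y → 2xy² + 21/2xy - 2x - ¾y² - 31/4y - 25/2
  leading term xy²: subtract (-2y)·f_2 from 2xy² + 21/2xy - 2x - ¾y² - 31/4y - 25/2 → -23/2xy - 2x - 11/4y² + 169/4y - 25/2
  leading term xy: subtract (23/2)·f_2 from -23/2xy - 2x - 11/4y² + 169/4y - 25/2 → 249/2x - 11/4y² + 215/4y - 300
  leading term x: subtract (83/24)·h_4 from 249/2x - 11/4y² + 215/4y - 300 → 327/32y² - 1313/8y + 4925/32
  leading term y²: no divisor's leading term divides it; move 327/32y² to the remainder.
  leading term y: no divisor's leading term divides it; move -1313/8y to the remainder.
  leading term 1: no divisor's leading term divides it; move 4925/32 to the remainder.
  remainder 327/32y² - 1313/8y + 4925/32 ≠ 0; add h_5 = 327/32y² - 1313/8y + 4925/32 to the basis.

S(f_2,f_3): lcm = xy. S = 9x - y² + 7y - 24.
  leading term x: subtract (¼)·h_4 from 9x - y² + 7y - 24 → -1/16y² - 35/4y + 141/16
  leading term y²: subtract (-2/327)·h_5 from -1/16y² - 35/4y + 141/16 → -6379/654y + 6379/654
  leading term y: no divisor's leading term divides it; move -6379/654y to the remainder.
  leading term 1: no divisor's leading term divides it; move 6379/654 to the remainder.
  remainder -6379/654y + 6379/654 ≠ 0; add h_6 = -6379/654y + 6379/654 to the basis.

S(f_1,h_4): lcm = x². S = 5/48xy² + 5/4xy + 103/48x - ¾y - 25/4.
  leading term xy²: subtract (-5/48y)·f_2 from 5/48xy² + 5/4xy + 103/48x - ¾y - 25/4 → 5/48xy + 103/48x - 5/48y² + 89/48y - 25/4
  leading term xy: subtract (-5/48)·f_2 from 5/48xy + 103/48x - 5/48y² + 89/48y - 25/4 → x - 5/48y² + 7/4y - 175/48
  leading term x: subtract (1/36)·h_4 from x - 5/48y² + 7/4y - 175/48 → 0
  remainder 0.

S(f_2,h_4): lcm = xy. S = 11x + 5/48y³ - 7/4y² + 223/48y - 25.
  leading term x: subtract (11/36)·h_4 from 11x + 5/48y³ - 7/4y² + 223/48y - 25 → 5/48y³ - 29/48y² - 701/48y + 725/48
  leading term y³: subtract (10/981y)·h_5 from 5/48y³ - 29/48y² - 701/48y + 725/48 → 16777/15696y² - 63463/3924y + 725/48
  leading term y²: subtract (33554/320787)·h_5 from 16777/15696y² - 63463/3924y + 725/48 → 318950/320787y - 318950/320787
  leading term y: subtract (-100/981)·h_6 from 318950/320787y - 318950/320787 → 0
  remainder 0.

S(f_3,h_4): lcm = xy. S = 2x + 5/48y³ - ¾y² - 113/48y - 1.
  leading term x: subtract (1/18)·h_4 from 2x + 5/48y³ - ¾y² - 113/48y - 1 → 5/48y³ - 13/24y² - 281/48y + 151/24
  leading term y³: subtract (10/981y)·h_5 from 5/48y³ - 13/24y² - 281/48y + 151/24 → 8879/7848y² - 7282/981y + 151/24
  leading term y²: subtract (35516/320787)·h_5 from 8879/7848y² - 7282/981y + 151/24 → 6895699/641574y - 6895699/641574
  leading term y: subtract (-1081/981)·h_6 from 6895699/641574y - 6895699/641574 → 0
  remainder 0.

S(f_1,h_5): leading monomials are coprime, so the S-polynomial reduces to 0 (Buchberger's first criterion).
S(f_2,h_5): lcm = xy². S = 8849/327xy - 4925/327x + y² - 25y.
  leading term xy: subtract (-8849/327)·f_2 from 8849/327xy - 4925/327x + y² - 25y → -34088/109x + y² - 17024/327y + 221225/327
  leading term x: subtract (-8522/981)·h_4 from -34088/109x + y² - 17024/327y + 221225/327 → -20651/654y² + 161938/327y - 101075/218
  leading term y²: subtract (-330416/106929)·h_5 from -20651/654y² + 161938/327y - 101075/218 → -1275800/106929y + 1275800/106929
  leading term y: subtract (400/327)·h_6 from -1275800/106929y + 1275800/106929 → 0
  remainder 0.

S(f_3,h_5): lcm = xy². S = 5906/327xy - 4925/327x + y³ - 6y² - y.
  leading term xy: subtract (-5906/327)·f_2 from 5906/327xy - 4925/327x + y³ - 6y² - y → -23297/109x + y³ - 6y² - 6233/327y + 147650/327
  leading term x: subtract (-23297/3924)·h_4 from -23297/109x + y³ - 6y² - 6233/327y + 147650/327 → y³ - 147877/5232y² + 464305/1308y - 571525/1744
  leading term y³: subtract (32/327y)·h_5 from y³ - 147877/5232y² + 464305/1308y - 571525/1744 → -63845/5232y² + 444605/1308y - 571525/1744
  leading term y²: subtract (-127690/106929)·h_5 from -63845/5232y² + 444605/1308y - 571525/1744 → 30778675/213858y - 30778675/213858
  leading term y: subtract (-4825/327)·h_6 from 30778675/213858y - 30778675/213858 → 0
  remainder 0.

S(h_4,h_5): leading monomials are coprime, so the S-polynomial reduces to 0 (Buchberger's first criterion).
S(f_1,h_6): leading monomials are coprime, so the S-polynomial reduces to 0 (Buchberger's first criterion).
S(f_2,h_6): lcm = xy. S = 12x + y - 25.
  leading term x: subtract (⅓)·h_4 from 12x + y - 25 → 5/4y² - 20y + 75/4
  leading term y²: subtract (40/327)·h_5 from 5/4y² - 20y + 75/4 → 25/327y - 25/327
  leading term y: subtract (-50/6379)·h_6 from 25/327y - 25/327 → 0
  remainder 0.

S(f_3,h_6): lcm = xy. S = 3x + y² - 6y - 1.
  leading term x: subtract (1/12)·h_4 from 3x + y² - 6y - 1 → 21/16y² - 45/4y + 159/16
  leading term y²: subtract (14/109)·h_5 from 21/16y² - 45/4y + 159/16 → 2143/218y - 2143/218
  leading term y: subtract (-6429/6379)·h_6 from 2143/218y - 2143/218 → 0
  remainder 0.

S(h_4,h_6): leading monomials are coprime, so the S-polynomial reduces to 0 (Buchberger's first criterion).
S(h_5,h_6): lcm = y². S = -4925/327y + 4925/327.
  leading term y: subtract (9850/6379)·h_6 from -4925/327y + 4925/327 → 0
  remainder 0.

Every S-polynomial of the final basis reduces to 0, so we have a Gröbner basis.
Inter-reduce: drop elements whose leading term is divisible by another's, tail-reduce, and make monic.
Reduced Gröbner basis: {x - 2, y - 1}.
Label its elements g_1 = x - 2, g_2 = y - 1.

Reduce p = -3xy - 10x + y + 25 modulo G:
  leading term xy: subtract (-3y)·g_1 from -3xy - 10x + y + 25 → -10x - 5y + 25
  leading term x: subtract (-10)·g_1 from -10x - 5y + 25 → -5y + 5
  leading term y: subtract (-5)·g_2 from -5y + 5 → 0
  normal form = 0.
Since the normal form is 0, p ∈ I.

-3xy - 10x + y + 25 lies in I (it reduces to 0).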